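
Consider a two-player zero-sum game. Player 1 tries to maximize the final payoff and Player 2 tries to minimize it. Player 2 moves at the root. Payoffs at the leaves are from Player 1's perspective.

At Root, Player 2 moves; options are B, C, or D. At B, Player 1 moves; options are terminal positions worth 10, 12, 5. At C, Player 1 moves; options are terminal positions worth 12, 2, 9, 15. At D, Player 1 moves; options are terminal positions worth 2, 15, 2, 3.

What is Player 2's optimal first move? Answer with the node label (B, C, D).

B

B (Player 1): max(10, 12, 5) = 12
C (Player 1): max(12, 2, 9, 15) = 15
D (Player 1): max(2, 15, 2, 3) = 15
Root (Player 2): min(12, 15, 15) = 12
Player 2 picks the child with the lowest value: B (value 12).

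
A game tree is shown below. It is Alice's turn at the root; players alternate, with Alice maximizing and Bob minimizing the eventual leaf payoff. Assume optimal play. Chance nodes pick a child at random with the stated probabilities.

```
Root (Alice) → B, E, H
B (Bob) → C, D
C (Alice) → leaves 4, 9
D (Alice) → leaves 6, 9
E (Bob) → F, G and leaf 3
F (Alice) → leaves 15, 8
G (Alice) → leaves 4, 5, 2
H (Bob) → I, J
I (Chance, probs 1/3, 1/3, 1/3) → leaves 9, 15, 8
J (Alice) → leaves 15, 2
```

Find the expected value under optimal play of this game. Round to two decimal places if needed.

C (Alice): max(4, 9) = 9
D (Alice): max(6, 9) = 9
B (Bob): min(9, 9) = 9
F (Alice): max(15, 8) = 15
G (Alice): max(4, 5, 2) = 5
E (Bob): min(15, 5, 3) = 3
I (Chance): 1/3·9 + 1/3·15 + 1/3·8 = 10.67
J (Alice): max(15, 2) = 15
H (Bob): min(10.67, 15) = 10.67
Root (Alice): max(9, 3, 10.67) = 10.67

10.67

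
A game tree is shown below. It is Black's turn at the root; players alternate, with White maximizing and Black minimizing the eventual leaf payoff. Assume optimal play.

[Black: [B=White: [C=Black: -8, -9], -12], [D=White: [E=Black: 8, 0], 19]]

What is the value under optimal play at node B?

-9

C: min(-8, -9) = -9
B: max(-9, -12) = -9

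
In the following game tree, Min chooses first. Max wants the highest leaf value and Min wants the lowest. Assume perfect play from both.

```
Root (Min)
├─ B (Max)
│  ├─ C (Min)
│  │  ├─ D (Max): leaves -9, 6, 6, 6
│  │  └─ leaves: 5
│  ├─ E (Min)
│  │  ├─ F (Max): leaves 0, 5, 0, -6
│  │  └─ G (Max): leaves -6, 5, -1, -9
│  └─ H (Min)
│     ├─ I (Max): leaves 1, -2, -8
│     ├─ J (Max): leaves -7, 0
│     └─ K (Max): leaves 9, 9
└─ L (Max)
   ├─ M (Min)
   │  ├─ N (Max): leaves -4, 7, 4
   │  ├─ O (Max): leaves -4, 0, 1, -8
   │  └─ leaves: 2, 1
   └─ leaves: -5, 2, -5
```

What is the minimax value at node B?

5

D: max(-9, 6, 6, 6) = 6
C: min(6, 5) = 5
F: max(0, 5, 0, -6) = 5
G: max(-6, 5, -1, -9) = 5
E: min(5, 5) = 5
I: max(1, -2, -8) = 1
J: max(-7, 0) = 0
K: max(9, 9) = 9
H: min(1, 0, 9) = 0
B: max(5, 5, 0) = 5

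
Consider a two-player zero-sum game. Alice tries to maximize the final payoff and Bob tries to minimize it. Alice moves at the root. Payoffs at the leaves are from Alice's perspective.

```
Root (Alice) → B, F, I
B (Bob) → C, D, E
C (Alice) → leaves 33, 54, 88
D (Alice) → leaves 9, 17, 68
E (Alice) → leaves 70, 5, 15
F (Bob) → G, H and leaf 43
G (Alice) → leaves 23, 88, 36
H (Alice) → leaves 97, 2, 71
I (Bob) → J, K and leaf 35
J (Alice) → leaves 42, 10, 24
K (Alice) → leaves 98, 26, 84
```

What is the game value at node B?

68

C: max(33, 54, 88) = 88
D: max(9, 17, 68) = 68
E: max(70, 5, 15) = 70
B: min(88, 68, 70) = 68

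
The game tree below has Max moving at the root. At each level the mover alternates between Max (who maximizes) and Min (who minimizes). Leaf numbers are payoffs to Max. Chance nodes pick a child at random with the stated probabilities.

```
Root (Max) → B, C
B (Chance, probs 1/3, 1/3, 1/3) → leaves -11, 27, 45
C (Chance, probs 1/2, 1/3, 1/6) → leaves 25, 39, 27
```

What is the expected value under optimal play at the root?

B (Chance): 1/3·-11 + 1/3·27 + 1/3·45 = 20.33
C (Chance): 1/2·25 + 1/3·39 + 1/6·27 = 30
Root (Max): max(20.33, 30) = 30

30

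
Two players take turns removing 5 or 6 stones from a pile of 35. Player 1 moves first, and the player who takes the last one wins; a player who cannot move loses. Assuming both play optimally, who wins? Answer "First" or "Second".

Mark each pile size as W (mover wins) or L (mover loses):
i:   0  1  2  3  4  5  6  7  8  9 10 11 12 13 14 15 16 17 18 19 20 21 22 23 24 25 26 27 28 29 30 31 32 33 34 35
     L  L  L  L  L  W  W  W  W  W  W  L  L  L  L  L  W  W  W  W  W  W  L  L  L  L  L  W  W  W  W  W  W  L  L  L
Position 35 is L, so the second player wins.

Second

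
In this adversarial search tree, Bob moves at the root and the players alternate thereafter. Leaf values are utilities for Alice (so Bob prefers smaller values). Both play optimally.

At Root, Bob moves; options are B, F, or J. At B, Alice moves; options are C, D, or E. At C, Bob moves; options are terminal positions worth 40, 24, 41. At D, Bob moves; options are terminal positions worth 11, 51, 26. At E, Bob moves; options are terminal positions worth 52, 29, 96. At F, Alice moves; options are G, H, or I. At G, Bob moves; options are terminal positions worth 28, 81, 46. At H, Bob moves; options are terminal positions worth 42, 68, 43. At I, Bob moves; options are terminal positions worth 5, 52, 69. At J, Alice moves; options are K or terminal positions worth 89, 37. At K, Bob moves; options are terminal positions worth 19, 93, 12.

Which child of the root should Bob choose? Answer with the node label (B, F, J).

B

C (Bob): min(40, 24, 41) = 24
D (Bob): min(11, 51, 26) = 11
E (Bob): min(52, 29, 96) = 29
B (Alice): max(24, 11, 29) = 29
G (Bob): min(28, 81, 46) = 28
H (Bob): min(42, 68, 43) = 42
I (Bob): min(5, 52, 69) = 5
F (Alice): max(28, 42, 5) = 42
K (Bob): min(19, 93, 12) = 12
J (Alice): max(12, 89, 37) = 89
Root (Bob): min(29, 42, 89) = 29
Bob picks the child with the lowest value: B (value 29).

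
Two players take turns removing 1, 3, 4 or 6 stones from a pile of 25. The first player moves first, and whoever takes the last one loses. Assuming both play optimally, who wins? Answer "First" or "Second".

Compute winning (W) and losing (L) positions by backward induction:
i:   0  1  2  3  4  5  6  7  8  9 10 11 12 13 14 15 16 17 18 19 20 21 22 23 24 25
     W  L  W  L  W  W  W  W  L  W  L  W  W  W  W  L  W  L  W  W  W  W  L  W  L  W
Position 25 is W, so the first player wins.

First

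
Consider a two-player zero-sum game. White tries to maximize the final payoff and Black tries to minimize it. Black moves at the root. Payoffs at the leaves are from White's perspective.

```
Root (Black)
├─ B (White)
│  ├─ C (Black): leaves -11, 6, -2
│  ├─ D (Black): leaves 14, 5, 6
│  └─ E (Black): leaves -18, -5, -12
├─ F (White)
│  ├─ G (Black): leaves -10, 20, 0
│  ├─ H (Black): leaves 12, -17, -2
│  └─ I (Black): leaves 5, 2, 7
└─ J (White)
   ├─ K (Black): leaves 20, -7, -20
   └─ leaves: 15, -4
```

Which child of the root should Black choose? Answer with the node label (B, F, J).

C (Black): min(-11, 6, -2) = -11
D (Black): min(14, 5, 6) = 5
E (Black): min(-18, -5, -12) = -18
B (White): max(-11, 5, -18) = 5
G (Black): min(-10, 20, 0) = -10
H (Black): min(12, -17, -2) = -17
I (Black): min(5, 2, 7) = 2
F (White): max(-10, -17, 2) = 2
K (Black): min(20, -7, -20) = -20
J (White): max(-20, 15, -4) = 15
Root (Black): min(5, 2, 15) = 2
Black picks the child with the lowest value: F (value 2).

F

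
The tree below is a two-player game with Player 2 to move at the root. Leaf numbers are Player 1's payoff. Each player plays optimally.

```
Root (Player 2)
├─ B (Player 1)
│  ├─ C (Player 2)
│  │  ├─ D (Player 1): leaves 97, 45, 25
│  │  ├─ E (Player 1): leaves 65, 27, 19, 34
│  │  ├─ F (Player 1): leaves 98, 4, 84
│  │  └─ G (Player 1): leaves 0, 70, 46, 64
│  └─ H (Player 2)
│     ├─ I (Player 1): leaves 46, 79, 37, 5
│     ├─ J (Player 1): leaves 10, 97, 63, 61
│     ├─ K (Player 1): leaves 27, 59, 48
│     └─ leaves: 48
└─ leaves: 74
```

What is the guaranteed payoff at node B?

65

D: max(97, 45, 25) = 97
E: max(65, 27, 19, 34) = 65
F: max(98, 4, 84) = 98
G: max(0, 70, 46, 64) = 70
C: min(97, 65, 98, 70) = 65
I: max(46, 79, 37, 5) = 79
J: max(10, 97, 63, 61) = 97
K: max(27, 59, 48) = 59
H: min(79, 97, 59, 48) = 48
B: max(65, 48) = 65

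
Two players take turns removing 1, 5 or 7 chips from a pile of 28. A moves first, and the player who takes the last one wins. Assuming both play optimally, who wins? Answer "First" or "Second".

Second

W/L table (W = player to move can force a win):
i:   0  1  2  3  4  5  6  7  8  9 10 11 12 13 14 15 16 17 18 19 20 21 22 23 24 25 26 27 28
     L  W  L  W  L  W  L  W  L  W  L  W  L  W  L  W  L  W  L  W  L  W  L  W  L  W  L  W  L
Position 28 is L, so the second player wins.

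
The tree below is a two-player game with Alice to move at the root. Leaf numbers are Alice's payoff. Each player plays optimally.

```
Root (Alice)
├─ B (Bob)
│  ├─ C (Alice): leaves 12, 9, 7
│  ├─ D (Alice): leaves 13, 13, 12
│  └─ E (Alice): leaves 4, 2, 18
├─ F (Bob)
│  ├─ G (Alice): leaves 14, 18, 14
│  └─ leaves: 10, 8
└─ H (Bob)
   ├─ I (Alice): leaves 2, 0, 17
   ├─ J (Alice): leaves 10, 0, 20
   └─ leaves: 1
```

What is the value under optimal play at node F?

8

G: max(14, 18, 14) = 18
F: min(18, 10, 8) = 8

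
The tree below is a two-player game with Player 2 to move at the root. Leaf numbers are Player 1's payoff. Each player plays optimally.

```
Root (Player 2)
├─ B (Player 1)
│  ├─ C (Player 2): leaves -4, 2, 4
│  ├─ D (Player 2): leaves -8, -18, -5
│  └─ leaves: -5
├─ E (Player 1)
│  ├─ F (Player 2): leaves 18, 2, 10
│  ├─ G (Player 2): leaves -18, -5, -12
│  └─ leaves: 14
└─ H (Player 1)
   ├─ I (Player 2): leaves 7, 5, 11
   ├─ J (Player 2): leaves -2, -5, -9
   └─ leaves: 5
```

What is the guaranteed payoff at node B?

C: min(-4, 2, 4) = -4
D: min(-8, -18, -5) = -18
B: max(-4, -18, -5) = -4

-4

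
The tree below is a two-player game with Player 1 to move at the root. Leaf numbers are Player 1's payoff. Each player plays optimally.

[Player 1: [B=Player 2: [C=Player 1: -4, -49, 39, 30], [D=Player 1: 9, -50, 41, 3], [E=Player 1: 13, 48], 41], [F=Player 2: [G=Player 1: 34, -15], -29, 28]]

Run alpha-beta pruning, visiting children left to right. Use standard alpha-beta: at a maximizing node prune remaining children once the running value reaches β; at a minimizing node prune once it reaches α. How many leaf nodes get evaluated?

C [α=-∞,β=+∞]: v=39
D [α=-∞,β=39]: v=41 after child 3 ≥ β → β-cutoff, skip 1
E [α=-∞,β=39]: v=48
B [α=-∞,β=+∞]: v=39
G [α=39,β=+∞]: v=34
F [α=39,β=+∞]: v=34 after child 1 ≤ α → α-cutoff, skip 2
Root [α=-∞,β=+∞]: v=39
Leaves evaluated: 12 of 15.

12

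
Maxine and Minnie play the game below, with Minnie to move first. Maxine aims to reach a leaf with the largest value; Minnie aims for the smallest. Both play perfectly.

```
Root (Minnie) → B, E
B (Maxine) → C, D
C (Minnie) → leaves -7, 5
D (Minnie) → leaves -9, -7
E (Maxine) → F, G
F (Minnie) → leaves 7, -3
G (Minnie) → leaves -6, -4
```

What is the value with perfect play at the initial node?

-7

C (Minnie): min(-7, 5) = -7
D (Minnie): min(-9, -7) = -9
B (Maxine): max(-7, -9) = -7
F (Minnie): min(7, -3) = -3
G (Minnie): min(-6, -4) = -6
E (Maxine): max(-3, -6) = -3
Root (Minnie): min(-7, -3) = -7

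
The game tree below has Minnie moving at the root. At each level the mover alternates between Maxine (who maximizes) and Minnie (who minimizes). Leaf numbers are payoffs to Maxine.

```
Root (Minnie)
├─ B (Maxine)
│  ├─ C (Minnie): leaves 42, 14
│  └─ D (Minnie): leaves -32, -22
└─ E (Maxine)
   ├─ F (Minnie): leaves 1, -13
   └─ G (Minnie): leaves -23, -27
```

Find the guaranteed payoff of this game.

-13

C (Minnie): min(42, 14) = 14
D (Minnie): min(-32, -22) = -32
B (Maxine): max(14, -32) = 14
F (Minnie): min(1, -13) = -13
G (Minnie): min(-23, -27) = -27
E (Maxine): max(-13, -27) = -13
Root (Minnie): min(14, -13) = -13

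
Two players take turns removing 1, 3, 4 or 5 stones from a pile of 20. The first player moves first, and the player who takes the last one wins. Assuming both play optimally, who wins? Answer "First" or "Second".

W/L table (W = player to move can force a win):
i:   0  1  2  3  4  5  6  7  8  9 10 11 12 13 14 15 16 17 18 19 20
     L  W  L  W  W  W  W  W  L  W  L  W  W  W  W  W  L  W  L  W  W
Position 20 is W, so the first player wins.

First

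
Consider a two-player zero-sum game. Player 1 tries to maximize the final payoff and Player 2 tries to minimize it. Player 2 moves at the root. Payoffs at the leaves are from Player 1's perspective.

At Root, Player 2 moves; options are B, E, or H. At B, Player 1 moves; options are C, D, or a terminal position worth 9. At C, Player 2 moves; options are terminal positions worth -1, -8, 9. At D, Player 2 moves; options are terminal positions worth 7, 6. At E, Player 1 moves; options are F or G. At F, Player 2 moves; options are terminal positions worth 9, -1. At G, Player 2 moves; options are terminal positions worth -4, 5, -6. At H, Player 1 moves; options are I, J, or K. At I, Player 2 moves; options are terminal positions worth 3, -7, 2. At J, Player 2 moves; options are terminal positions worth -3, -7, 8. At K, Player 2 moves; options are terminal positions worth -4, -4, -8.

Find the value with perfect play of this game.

-7

C (Player 2): min(-1, -8, 9) = -8
D (Player 2): min(7, 6) = 6
B (Player 1): max(-8, 6, 9) = 9
F (Player 2): min(9, -1) = -1
G (Player 2): min(-4, 5, -6) = -6
E (Player 1): max(-1, -6) = -1
I (Player 2): min(3, -7, 2) = -7
J (Player 2): min(-3, -7, 8) = -7
K (Player 2): min(-4, -4, -8) = -8
H (Player 1): max(-7, -7, -8) = -7
Root (Player 2): min(9, -1, -7) = -7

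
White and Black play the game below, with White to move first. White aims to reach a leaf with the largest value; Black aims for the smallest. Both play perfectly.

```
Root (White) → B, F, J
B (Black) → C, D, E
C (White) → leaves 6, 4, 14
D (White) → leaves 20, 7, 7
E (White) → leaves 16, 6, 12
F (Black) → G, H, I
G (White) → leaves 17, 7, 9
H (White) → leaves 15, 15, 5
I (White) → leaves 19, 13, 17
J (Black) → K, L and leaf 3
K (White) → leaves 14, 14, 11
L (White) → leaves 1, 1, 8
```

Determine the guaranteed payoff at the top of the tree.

C (White): max(6, 4, 14) = 14
D (White): max(20, 7, 7) = 20
E (White): max(16, 6, 12) = 16
B (Black): min(14, 20, 16) = 14
G (White): max(17, 7, 9) = 17
H (White): max(15, 15, 5) = 15
I (White): max(19, 13, 17) = 19
F (Black): min(17, 15, 19) = 15
K (White): max(14, 14, 11) = 14
L (White): max(1, 1, 8) = 8
J (Black): min(14, 8, 3) = 3
Root (White): max(14, 15, 3) = 15

15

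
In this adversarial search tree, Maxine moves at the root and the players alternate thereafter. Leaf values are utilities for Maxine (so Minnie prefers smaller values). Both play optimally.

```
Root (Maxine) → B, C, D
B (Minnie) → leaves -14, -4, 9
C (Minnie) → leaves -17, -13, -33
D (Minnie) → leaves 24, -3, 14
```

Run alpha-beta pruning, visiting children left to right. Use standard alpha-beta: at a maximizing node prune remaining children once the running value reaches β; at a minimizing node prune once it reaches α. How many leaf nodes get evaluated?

B [α=-∞,β=+∞]: v=-14
C [α=-14,β=+∞]: v=-17 after child 1 ≤ α → α-cutoff, skip 2
D [α=-14,β=+∞]: v=-3
Root [α=-∞,β=+∞]: v=-3
Leaves evaluated: 7 of 9.

7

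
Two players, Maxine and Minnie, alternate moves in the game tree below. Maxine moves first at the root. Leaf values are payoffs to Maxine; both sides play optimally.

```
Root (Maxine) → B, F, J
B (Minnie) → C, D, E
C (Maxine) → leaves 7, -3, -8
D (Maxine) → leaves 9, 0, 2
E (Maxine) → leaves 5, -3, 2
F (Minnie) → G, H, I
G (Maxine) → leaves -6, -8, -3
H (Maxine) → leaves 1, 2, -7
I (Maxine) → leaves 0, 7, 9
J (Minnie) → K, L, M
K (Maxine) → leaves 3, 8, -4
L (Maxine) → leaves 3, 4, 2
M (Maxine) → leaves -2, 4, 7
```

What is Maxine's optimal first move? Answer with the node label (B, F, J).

C (Maxine): max(7, -3, -8) = 7
D (Maxine): max(9, 0, 2) = 9
E (Maxine): max(5, -3, 2) = 5
B (Minnie): min(7, 9, 5) = 5
G (Maxine): max(-6, -8, -3) = -3
H (Maxine): max(1, 2, -7) = 2
I (Maxine): max(0, 7, 9) = 9
F (Minnie): min(-3, 2, 9) = -3
K (Maxine): max(3, 8, -4) = 8
L (Maxine): max(3, 4, 2) = 4
M (Maxine): max(-2, 4, 7) = 7
J (Minnie): min(8, 4, 7) = 4
Root (Maxine): max(5, -3, 4) = 5
Maxine picks the child with the highest value: B (value 5).

B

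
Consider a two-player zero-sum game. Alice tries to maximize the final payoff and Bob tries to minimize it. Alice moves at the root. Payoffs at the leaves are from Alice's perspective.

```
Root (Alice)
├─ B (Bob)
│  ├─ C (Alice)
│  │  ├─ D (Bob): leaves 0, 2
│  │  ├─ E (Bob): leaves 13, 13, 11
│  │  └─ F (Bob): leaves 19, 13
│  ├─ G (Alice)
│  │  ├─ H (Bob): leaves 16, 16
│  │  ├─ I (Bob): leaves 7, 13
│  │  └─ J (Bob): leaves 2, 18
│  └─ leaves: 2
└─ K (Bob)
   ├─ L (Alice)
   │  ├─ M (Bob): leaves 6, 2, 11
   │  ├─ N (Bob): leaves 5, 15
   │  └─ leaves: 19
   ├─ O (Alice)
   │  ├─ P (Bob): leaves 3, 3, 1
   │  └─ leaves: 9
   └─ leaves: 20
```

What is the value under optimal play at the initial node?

9

D (Bob): min(0, 2) = 0
E (Bob): min(13, 13, 11) = 11
F (Bob): min(19, 13) = 13
C (Alice): max(0, 11, 13) = 13
H (Bob): min(16, 16) = 16
I (Bob): min(7, 13) = 7
J (Bob): min(2, 18) = 2
G (Alice): max(16, 7, 2) = 16
B (Bob): min(13, 16, 2) = 2
M (Bob): min(6, 2, 11) = 2
N (Bob): min(5, 15) = 5
L (Alice): max(2, 5, 19) = 19
P (Bob): min(3, 3, 1) = 1
O (Alice): max(1, 9) = 9
K (Bob): min(19, 9, 20) = 9
Root (Alice): max(2, 9) = 9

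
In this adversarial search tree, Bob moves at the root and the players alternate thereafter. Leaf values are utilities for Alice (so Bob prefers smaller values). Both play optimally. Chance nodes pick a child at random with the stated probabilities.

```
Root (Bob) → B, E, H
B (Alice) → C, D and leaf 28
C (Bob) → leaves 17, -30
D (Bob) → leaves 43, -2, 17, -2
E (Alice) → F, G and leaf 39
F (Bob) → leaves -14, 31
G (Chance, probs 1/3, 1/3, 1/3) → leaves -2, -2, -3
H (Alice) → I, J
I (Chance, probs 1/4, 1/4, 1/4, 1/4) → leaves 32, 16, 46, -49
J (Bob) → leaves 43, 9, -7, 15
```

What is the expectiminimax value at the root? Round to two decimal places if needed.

11.25

C (Bob): min(17, -30) = -30
D (Bob): min(43, -2, 17, -2) = -2
B (Alice): max(-30, -2, 28) = 28
F (Bob): min(-14, 31) = -14
G (Chance): 1/3·-2 + 1/3·-2 + 1/3·-3 = -2.33
E (Alice): max(-14, -2.33, 39) = 39
I (Chance): 1/4·32 + 1/4·16 + 1/4·46 + 1/4·-49 = 11.25
J (Bob): min(43, 9, -7, 15) = -7
H (Alice): max(11.25, -7) = 11.25
Root (Bob): min(28, 39, 11.25) = 11.25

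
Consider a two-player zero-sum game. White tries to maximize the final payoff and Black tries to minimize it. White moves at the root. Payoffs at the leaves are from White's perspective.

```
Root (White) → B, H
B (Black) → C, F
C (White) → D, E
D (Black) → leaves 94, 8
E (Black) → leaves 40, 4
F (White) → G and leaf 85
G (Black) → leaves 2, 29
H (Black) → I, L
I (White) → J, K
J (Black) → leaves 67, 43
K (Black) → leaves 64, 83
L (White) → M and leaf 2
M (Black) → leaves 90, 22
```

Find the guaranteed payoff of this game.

D (Black): min(94, 8) = 8
E (Black): min(40, 4) = 4
C (White): max(8, 4) = 8
G (Black): min(2, 29) = 2
F (White): max(2, 85) = 85
B (Black): min(8, 85) = 8
J (Black): min(67, 43) = 43
K (Black): min(64, 83) = 64
I (White): max(43, 64) = 64
M (Black): min(90, 22) = 22
L (White): max(22, 2) = 22
H (Black): min(64, 22) = 22
Root (White): max(8, 22) = 22

22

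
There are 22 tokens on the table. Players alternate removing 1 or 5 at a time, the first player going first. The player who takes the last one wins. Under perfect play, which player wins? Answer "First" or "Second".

Positions where the player to move wins (W) vs loses (L):
i:   0  1  2  3  4  5  6  7  8  9 10 11 12 13 14 15 16 17 18 19 20 21 22
     L  W  L  W  L  W  L  W  L  W  L  W  L  W  L  W  L  W  L  W  L  W  L
Position 22 is L, so the second player wins.

Second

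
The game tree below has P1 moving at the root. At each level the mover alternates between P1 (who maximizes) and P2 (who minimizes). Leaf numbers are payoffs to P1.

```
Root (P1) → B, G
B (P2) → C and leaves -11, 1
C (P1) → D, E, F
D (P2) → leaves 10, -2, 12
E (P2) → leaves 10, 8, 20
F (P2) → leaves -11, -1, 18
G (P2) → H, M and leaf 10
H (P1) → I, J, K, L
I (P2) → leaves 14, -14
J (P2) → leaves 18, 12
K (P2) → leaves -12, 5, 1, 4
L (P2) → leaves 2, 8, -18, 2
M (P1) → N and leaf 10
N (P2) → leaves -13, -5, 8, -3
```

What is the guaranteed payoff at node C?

D: min(10, -2, 12) = -2
E: min(10, 8, 20) = 8
F: min(-11, -1, 18) = -11
C: max(-2, 8, -11) = 8

8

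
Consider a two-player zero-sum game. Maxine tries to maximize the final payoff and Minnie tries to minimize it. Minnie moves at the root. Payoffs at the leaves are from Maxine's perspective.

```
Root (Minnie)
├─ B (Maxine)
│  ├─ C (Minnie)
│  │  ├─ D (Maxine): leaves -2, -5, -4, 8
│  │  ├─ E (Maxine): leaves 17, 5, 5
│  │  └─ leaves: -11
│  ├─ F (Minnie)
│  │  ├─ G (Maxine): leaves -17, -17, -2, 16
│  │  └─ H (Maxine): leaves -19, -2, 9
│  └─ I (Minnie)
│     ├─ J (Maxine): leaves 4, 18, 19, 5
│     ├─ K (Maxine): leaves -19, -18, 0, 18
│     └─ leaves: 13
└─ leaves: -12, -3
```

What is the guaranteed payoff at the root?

-12

D (Maxine): max(-2, -5, -4, 8) = 8
E (Maxine): max(17, 5, 5) = 17
C (Minnie): min(8, 17, -11) = -11
G (Maxine): max(-17, -17, -2, 16) = 16
H (Maxine): max(-19, -2, 9) = 9
F (Minnie): min(16, 9) = 9
J (Maxine): max(4, 18, 19, 5) = 19
K (Maxine): max(-19, -18, 0, 18) = 18
I (Minnie): min(19, 18, 13) = 13
B (Maxine): max(-11, 9, 13) = 13
Root (Minnie): min(13, -12, -3) = -12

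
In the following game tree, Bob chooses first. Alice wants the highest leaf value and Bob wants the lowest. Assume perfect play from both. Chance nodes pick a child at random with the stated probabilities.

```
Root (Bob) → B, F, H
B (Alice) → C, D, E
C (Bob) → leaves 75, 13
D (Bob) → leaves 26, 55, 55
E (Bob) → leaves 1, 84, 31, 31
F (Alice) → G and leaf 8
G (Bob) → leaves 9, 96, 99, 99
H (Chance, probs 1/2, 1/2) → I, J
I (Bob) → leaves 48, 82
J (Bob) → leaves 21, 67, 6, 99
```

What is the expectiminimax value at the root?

C (Bob): min(75, 13) = 13
D (Bob): min(26, 55, 55) = 26
E (Bob): min(1, 84, 31, 31) = 1
B (Alice): max(13, 26, 1) = 26
G (Bob): min(9, 96, 99, 99) = 9
F (Alice): max(9, 8) = 9
I (Bob): min(48, 82) = 48
J (Bob): min(21, 67, 6, 99) = 6
H (Chance): 1/2·48 + 1/2·6 = 27
Root (Bob): min(26, 9, 27) = 9

9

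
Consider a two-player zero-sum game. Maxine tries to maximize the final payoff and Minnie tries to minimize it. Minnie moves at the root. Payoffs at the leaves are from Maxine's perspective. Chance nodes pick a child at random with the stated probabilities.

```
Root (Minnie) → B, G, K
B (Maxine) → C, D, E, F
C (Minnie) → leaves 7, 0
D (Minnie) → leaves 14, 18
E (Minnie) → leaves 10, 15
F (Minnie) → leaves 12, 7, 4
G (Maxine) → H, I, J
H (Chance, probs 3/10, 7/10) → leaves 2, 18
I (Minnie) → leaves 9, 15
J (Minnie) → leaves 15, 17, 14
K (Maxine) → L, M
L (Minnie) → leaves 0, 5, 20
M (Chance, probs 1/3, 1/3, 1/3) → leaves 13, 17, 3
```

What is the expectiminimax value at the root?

C (Minnie): min(7, 0) = 0
D (Minnie): min(14, 18) = 14
E (Minnie): min(10, 15) = 10
F (Minnie): min(12, 7, 4) = 4
B (Maxine): max(0, 14, 10, 4) = 14
H (Chance): 3/10·2 + 7/10·18 = 13.2
I (Minnie): min(9, 15) = 9
J (Minnie): min(15, 17, 14) = 14
G (Maxine): max(13.2, 9, 14) = 14
L (Minnie): min(0, 5, 20) = 0
M (Chance): 1/3·13 + 1/3·17 + 1/3·3 = 11
K (Maxine): max(0, 11) = 11
Root (Minnie): min(14, 14, 11) = 11

11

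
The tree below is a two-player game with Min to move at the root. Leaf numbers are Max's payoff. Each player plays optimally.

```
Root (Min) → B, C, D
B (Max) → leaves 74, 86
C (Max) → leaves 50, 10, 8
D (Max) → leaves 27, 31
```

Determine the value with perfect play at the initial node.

31

B (Max): max(74, 86) = 86
C (Max): max(50, 10, 8) = 50
D (Max): max(27, 31) = 31
Root (Min): min(86, 50, 31) = 31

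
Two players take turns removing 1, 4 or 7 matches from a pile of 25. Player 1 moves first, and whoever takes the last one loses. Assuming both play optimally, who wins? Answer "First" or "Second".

Second

Compute winning (W) and losing (L) positions by backward induction:
i:   0  1  2  3  4  5  6  7  8  9 10 11 12 13 14 15 16 17 18 19 20 21 22 23 24 25
     W  L  W  L  W  W  L  W  W  L  W  L  W  W  L  W  W  L  W  L  W  W  L  W  W  L
Position 25 is L, so the second player wins.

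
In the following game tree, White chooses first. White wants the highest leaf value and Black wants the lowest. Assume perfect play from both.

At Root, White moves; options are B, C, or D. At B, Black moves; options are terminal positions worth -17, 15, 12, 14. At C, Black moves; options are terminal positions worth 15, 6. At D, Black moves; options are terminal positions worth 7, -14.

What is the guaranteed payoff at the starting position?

6

B (Black): min(-17, 15, 12, 14) = -17
C (Black): min(15, 6) = 6
D (Black): min(7, -14) = -14
Root (White): max(-17, 6, -14) = 6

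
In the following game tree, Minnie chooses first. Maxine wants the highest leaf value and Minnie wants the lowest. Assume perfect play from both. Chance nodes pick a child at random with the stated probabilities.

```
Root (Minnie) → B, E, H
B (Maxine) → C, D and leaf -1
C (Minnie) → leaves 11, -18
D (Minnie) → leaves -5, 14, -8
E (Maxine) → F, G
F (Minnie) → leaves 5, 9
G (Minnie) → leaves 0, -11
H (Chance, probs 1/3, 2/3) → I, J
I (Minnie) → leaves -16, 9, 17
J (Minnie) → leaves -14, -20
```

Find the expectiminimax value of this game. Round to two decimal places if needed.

C (Minnie): min(11, -18) = -18
D (Minnie): min(-5, 14, -8) = -8
B (Maxine): max(-18, -8, -1) = -1
F (Minnie): min(5, 9) = 5
G (Minnie): min(0, -11) = -11
E (Maxine): max(5, -11) = 5
I (Minnie): min(-16, 9, 17) = -16
J (Minnie): min(-14, -20) = -20
H (Chance): 1/3·-16 + 2/3·-20 = -18.67
Root (Minnie): min(-1, 5, -18.67) = -18.67

-18.67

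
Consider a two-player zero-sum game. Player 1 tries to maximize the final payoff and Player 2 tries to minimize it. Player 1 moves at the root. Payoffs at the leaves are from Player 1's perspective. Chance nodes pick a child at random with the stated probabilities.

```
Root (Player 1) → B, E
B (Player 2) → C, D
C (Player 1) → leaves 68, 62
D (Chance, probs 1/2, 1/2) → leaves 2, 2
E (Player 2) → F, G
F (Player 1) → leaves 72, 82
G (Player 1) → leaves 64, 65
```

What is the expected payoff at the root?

65

C (Player 1): max(68, 62) = 68
D (Chance): 1/2·2 + 1/2·2 = 2
B (Player 2): min(68, 2) = 2
F (Player 1): max(72, 82) = 82
G (Player 1): max(64, 65) = 65
E (Player 2): min(82, 65) = 65
Root (Player 1): max(2, 65) = 65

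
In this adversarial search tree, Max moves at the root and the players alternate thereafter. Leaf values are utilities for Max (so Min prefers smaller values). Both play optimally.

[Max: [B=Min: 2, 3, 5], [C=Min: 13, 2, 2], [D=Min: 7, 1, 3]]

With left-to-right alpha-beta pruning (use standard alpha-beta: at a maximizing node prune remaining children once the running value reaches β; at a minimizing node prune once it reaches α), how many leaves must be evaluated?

7

B [α=-∞,β=+∞]: v=2
C [α=2,β=+∞]: v=2 after child 2 ≤ α → α-cutoff, skip 1
D [α=2,β=+∞]: v=1 after child 2 ≤ α → α-cutoff, skip 1
Root [α=-∞,β=+∞]: v=2
Leaves evaluated: 7 of 9.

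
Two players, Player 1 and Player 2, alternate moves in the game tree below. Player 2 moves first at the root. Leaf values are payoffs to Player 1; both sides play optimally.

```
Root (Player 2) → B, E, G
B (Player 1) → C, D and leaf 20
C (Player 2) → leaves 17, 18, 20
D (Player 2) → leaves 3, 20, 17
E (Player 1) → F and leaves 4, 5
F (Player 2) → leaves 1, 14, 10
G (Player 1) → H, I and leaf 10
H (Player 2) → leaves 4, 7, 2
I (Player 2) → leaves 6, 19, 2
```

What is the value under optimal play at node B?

20

C: min(17, 18, 20) = 17
D: min(3, 20, 17) = 3
B: max(17, 3, 20) = 20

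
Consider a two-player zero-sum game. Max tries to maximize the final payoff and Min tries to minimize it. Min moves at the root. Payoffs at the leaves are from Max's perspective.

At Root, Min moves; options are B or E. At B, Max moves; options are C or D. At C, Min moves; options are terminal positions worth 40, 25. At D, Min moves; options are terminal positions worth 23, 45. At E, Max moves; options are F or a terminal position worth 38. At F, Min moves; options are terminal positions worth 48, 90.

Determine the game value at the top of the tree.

C (Min): min(40, 25) = 25
D (Min): min(23, 45) = 23
B (Max): max(25, 23) = 25
F (Min): min(48, 90) = 48
E (Max): max(48, 38) = 48
Root (Min): min(25, 48) = 25

25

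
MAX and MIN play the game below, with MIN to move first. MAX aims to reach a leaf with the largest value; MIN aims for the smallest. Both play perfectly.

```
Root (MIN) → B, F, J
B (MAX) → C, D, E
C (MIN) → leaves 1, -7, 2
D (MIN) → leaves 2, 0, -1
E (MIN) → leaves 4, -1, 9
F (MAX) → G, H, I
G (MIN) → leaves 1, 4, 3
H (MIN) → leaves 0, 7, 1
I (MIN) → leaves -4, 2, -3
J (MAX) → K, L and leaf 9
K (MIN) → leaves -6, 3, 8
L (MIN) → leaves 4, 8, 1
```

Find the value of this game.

-1

C (MIN): min(1, -7, 2) = -7
D (MIN): min(2, 0, -1) = -1
E (MIN): min(4, -1, 9) = -1
B (MAX): max(-7, -1, -1) = -1
G (MIN): min(1, 4, 3) = 1
H (MIN): min(0, 7, 1) = 0
I (MIN): min(-4, 2, -3) = -4
F (MAX): max(1, 0, -4) = 1
K (MIN): min(-6, 3, 8) = -6
L (MIN): min(4, 8, 1) = 1
J (MAX): max(-6, 1, 9) = 9
Root (MIN): min(-1, 1, 9) = -1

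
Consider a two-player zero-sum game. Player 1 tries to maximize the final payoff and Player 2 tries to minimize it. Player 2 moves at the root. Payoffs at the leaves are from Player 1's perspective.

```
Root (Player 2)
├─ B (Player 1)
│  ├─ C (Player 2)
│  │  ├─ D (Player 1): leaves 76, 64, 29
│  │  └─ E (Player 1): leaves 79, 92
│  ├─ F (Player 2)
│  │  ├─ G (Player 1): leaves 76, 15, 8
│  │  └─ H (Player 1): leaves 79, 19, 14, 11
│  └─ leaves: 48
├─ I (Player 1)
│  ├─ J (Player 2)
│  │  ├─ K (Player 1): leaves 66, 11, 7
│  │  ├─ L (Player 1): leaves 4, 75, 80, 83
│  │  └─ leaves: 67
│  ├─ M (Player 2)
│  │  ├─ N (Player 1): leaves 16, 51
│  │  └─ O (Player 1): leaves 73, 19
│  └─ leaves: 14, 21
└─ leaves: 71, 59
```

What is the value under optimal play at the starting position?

59

D (Player 1): max(76, 64, 29) = 76
E (Player 1): max(79, 92) = 92
C (Player 2): min(76, 92) = 76
G (Player 1): max(76, 15, 8) = 76
H (Player 1): max(79, 19, 14, 11) = 79
F (Player 2): min(76, 79) = 76
B (Player 1): max(76, 76, 48) = 76
K (Player 1): max(66, 11, 7) = 66
L (Player 1): max(4, 75, 80, 83) = 83
J (Player 2): min(66, 83, 67) = 66
N (Player 1): max(16, 51) = 51
O (Player 1): max(73, 19) = 73
M (Player 2): min(51, 73) = 51
I (Player 1): max(66, 51, 14, 21) = 66
Root (Player 2): min(76, 66, 71, 59) = 59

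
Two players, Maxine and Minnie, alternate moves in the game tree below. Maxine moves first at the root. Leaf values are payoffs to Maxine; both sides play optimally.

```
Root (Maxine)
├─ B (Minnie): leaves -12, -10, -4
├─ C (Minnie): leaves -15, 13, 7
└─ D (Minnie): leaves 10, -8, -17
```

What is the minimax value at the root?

B (Minnie): min(-12, -10, -4) = -12
C (Minnie): min(-15, 13, 7) = -15
D (Minnie): min(10, -8, -17) = -17
Root (Maxine): max(-12, -15, -17) = -12

-12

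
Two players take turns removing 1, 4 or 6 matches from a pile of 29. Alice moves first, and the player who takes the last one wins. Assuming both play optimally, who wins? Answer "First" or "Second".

Positions where the player to move wins (W) vs loses (L):
i:   0  1  2  3  4  5  6  7  8  9 10 11 12 13 14 15 16 17 18 19 20 21 22 23 24 25 26 27 28 29
     L  W  L  W  W  L  W  L  W  W  L  W  L  W  W  L  W  L  W  W  L  W  L  W  W  L  W  L  W  W
Position 29 is W, so the first player wins.

First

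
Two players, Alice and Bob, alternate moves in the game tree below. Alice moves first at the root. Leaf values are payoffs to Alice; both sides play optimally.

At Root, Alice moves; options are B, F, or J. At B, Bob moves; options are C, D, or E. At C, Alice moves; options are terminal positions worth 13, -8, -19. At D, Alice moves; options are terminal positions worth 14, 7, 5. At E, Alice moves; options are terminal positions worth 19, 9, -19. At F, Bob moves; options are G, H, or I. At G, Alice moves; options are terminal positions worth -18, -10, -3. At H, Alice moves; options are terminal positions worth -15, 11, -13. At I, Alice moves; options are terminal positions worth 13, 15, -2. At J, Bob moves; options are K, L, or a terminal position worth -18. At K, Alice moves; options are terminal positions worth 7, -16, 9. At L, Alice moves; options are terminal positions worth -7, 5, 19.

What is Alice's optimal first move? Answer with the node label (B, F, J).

B

C (Alice): max(13, -8, -19) = 13
D (Alice): max(14, 7, 5) = 14
E (Alice): max(19, 9, -19) = 19
B (Bob): min(13, 14, 19) = 13
G (Alice): max(-18, -10, -3) = -3
H (Alice): max(-15, 11, -13) = 11
I (Alice): max(13, 15, -2) = 15
F (Bob): min(-3, 11, 15) = -3
K (Alice): max(7, -16, 9) = 9
L (Alice): max(-7, 5, 19) = 19
J (Bob): min(9, 19, -18) = -18
Root (Alice): max(13, -3, -18) = 13
Alice picks the child with the highest value: B (value 13).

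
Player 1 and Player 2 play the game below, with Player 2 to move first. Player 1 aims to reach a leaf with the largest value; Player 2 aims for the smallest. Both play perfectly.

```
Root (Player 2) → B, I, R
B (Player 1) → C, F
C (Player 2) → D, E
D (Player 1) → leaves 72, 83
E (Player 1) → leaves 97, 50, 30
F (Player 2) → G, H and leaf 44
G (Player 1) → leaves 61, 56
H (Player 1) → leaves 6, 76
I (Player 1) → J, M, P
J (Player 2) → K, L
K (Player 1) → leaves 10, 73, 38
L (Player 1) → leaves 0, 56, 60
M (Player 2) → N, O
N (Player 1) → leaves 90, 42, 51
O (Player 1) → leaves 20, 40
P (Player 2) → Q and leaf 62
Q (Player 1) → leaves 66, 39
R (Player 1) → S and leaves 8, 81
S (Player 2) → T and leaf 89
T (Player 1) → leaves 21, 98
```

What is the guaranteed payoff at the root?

D (Player 1): max(72, 83) = 83
E (Player 1): max(97, 50, 30) = 97
C (Player 2): min(83, 97) = 83
G (Player 1): max(61, 56) = 61
H (Player 1): max(6, 76) = 76
F (Player 2): min(61, 76, 44) = 44
B (Player 1): max(83, 44) = 83
K (Player 1): max(10, 73, 38) = 73
L (Player 1): max(0, 56, 60) = 60
J (Player 2): min(73, 60) = 60
N (Player 1): max(90, 42, 51) = 90
O (Player 1): max(20, 40) = 40
M (Player 2): min(90, 40) = 40
Q (Player 1): max(66, 39) = 66
P (Player 2): min(66, 62) = 62
I (Player 1): max(60, 40, 62) = 62
T (Player 1): max(21, 98) = 98
S (Player 2): min(98, 89) = 89
R (Player 1): max(89, 8, 81) = 89
Root (Player 2): min(83, 62, 89) = 62

62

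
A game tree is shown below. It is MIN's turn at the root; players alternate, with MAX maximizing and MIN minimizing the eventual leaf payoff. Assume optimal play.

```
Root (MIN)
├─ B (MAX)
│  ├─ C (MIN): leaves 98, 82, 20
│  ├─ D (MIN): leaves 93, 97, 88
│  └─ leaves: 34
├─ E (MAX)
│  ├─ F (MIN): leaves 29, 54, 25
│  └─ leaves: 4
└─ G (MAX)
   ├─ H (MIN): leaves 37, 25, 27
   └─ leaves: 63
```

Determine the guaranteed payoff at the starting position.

25

C (MIN): min(98, 82, 20) = 20
D (MIN): min(93, 97, 88) = 88
B (MAX): max(20, 88, 34) = 88
F (MIN): min(29, 54, 25) = 25
E (MAX): max(25, 4) = 25
H (MIN): min(37, 25, 27) = 25
G (MAX): max(25, 63) = 63
Root (MIN): min(88, 25, 63) = 25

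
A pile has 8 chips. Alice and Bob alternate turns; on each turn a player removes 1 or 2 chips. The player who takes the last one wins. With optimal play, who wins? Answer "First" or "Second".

First

Positions where the player to move wins (W) vs loses (L):
i:   0  1  2  3  4  5  6  7  8
     L  W  W  L  W  W  L  W  W
Position 8 is W, so the first player wins.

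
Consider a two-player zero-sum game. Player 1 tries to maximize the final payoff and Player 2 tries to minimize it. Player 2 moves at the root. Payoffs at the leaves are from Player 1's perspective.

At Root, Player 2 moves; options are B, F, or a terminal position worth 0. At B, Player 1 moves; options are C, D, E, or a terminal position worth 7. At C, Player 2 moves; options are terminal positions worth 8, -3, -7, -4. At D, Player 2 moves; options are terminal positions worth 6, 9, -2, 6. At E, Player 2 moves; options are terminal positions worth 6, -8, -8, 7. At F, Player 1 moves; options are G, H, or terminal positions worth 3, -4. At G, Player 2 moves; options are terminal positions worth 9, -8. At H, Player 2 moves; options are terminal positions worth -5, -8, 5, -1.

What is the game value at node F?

3

G: min(9, -8) = -8
H: min(-5, -8, 5, -1) = -8
F: max(-8, -8, 3, -4) = 3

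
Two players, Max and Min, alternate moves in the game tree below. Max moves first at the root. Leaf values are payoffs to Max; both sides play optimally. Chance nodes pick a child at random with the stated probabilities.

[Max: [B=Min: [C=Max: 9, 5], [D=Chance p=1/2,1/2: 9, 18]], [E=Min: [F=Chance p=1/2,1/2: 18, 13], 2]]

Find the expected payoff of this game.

C (Max): max(9, 5) = 9
D (Chance): 1/2·9 + 1/2·18 = 13.5
B (Min): min(9, 13.5) = 9
F (Chance): 1/2·18 + 1/2·13 = 15.5
E (Min): min(15.5, 2) = 2
Root (Max): max(9, 2) = 9

9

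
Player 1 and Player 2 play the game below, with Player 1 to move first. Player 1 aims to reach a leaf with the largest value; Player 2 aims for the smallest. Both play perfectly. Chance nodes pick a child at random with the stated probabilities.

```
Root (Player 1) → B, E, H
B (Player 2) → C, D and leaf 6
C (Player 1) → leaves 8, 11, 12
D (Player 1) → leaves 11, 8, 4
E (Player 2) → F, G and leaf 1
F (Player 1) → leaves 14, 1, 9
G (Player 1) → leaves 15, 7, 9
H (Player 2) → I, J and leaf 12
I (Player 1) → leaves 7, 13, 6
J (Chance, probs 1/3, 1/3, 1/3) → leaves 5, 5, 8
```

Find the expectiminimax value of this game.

C (Player 1): max(8, 11, 12) = 12
D (Player 1): max(11, 8, 4) = 11
B (Player 2): min(12, 11, 6) = 6
F (Player 1): max(14, 1, 9) = 14
G (Player 1): max(15, 7, 9) = 15
E (Player 2): min(14, 15, 1) = 1
I (Player 1): max(7, 13, 6) = 13
J (Chance): 1/3·5 + 1/3·5 + 1/3·8 = 6
H (Player 2): min(13, 6, 12) = 6
Root (Player 1): max(6, 1, 6) = 6

6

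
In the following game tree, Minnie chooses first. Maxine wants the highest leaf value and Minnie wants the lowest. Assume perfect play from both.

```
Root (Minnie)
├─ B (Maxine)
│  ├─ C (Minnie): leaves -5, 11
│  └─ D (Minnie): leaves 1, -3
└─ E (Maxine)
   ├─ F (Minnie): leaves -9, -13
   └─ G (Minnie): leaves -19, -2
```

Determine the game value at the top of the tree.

-13

C (Minnie): min(-5, 11) = -5
D (Minnie): min(1, -3) = -3
B (Maxine): max(-5, -3) = -3
F (Minnie): min(-9, -13) = -13
G (Minnie): min(-19, -2) = -19
E (Maxine): max(-13, -19) = -13
Root (Minnie): min(-3, -13) = -13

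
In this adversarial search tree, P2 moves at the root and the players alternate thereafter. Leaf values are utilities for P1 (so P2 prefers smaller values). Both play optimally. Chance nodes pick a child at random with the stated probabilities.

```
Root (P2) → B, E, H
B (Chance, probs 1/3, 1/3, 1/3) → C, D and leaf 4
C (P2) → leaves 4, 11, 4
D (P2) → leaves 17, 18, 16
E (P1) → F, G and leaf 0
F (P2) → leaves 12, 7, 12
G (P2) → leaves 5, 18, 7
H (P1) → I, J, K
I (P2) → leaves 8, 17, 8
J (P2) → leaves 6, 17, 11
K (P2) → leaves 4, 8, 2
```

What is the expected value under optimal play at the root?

C (P2): min(4, 11, 4) = 4
D (P2): min(17, 18, 16) = 16
B (Chance): 1/3·4 + 1/3·16 + 1/3·4 = 8
F (P2): min(12, 7, 12) = 7
G (P2): min(5, 18, 7) = 5
E (P1): max(7, 5, 0) = 7
I (P2): min(8, 17, 8) = 8
J (P2): min(6, 17, 11) = 6
K (P2): min(4, 8, 2) = 2
H (P1): max(8, 6, 2) = 8
Root (P2): min(8, 7, 8) = 7

7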